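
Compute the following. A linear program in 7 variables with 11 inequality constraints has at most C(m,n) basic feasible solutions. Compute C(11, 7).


Each vertex corresponds to some choice of n active constraints out of m, so the number of vertices is at most C(m, n) = m! / (n!(m-n)!).
m = 11, n = 7
Numerator: 11 * 10 * 9 * 8 * 7 * 6 * 5
Denominator: 7! = 5040
C(11, 7) = 330


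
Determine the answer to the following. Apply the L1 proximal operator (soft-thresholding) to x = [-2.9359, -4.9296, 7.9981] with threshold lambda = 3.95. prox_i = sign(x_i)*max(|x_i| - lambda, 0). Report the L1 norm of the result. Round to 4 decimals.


Soft-thresholding with lambda = 3.95:
prox(-2.9359) = sign(-2.9359)*max(|-2.9359| - 3.95, 0) = 0.0
prox(-4.9296) = sign(-4.9296)*max(|-4.9296| - 3.95, 0) = -0.9796
prox(7.9981) = sign(7.9981)*max(|7.9981| - 3.95, 0) = 4.0481
prox(x) = [0.0, -0.9796, 4.0481]
||prox(x)||_1 = 0.0 + 0.9796 + 4.0481 = 5.0277


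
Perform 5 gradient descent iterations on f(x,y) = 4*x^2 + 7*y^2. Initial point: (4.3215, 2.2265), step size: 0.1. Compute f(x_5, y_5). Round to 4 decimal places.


Gradient descent on f(x,y) = 4*x^2 + 7*y^2.
Starting point: (4.3215, 2.2265), alpha = 0.1
Step 1: grad_x = 2*4*4.3215 = 34.572, grad_y = 2*7*2.2265 = 31.171
  x_1 = 4.3215 - 0.1*34.572 = 0.8643
  y_1 = 2.2265 - 0.1*31.171 = -0.8906
Step 2: grad_x = 2*4*0.8643 = 6.9144, grad_y = 2*7*-0.8906 = -12.4684
  x_2 = 0.8643 - 0.1*6.9144 = 0.1729
  y_2 = -0.8906 - 0.1*-12.4684 = 0.3562
Step 3: grad_x = 2*4*0.1729 = 1.3829, grad_y = 2*7*0.3562 = 4.9874
  x_3 = 0.1729 - 0.1*1.3829 = 0.0346
  y_3 = 0.3562 - 0.1*4.9874 = -0.1425
Step 4: grad_x = 2*4*0.0346 = 0.2766, grad_y = 2*7*-0.1425 = -1.9949
  x_4 = 0.0346 - 0.1*0.2766 = 0.0069
  y_4 = -0.1425 - 0.1*-1.9949 = 0.057
Step 5: grad_x = 2*4*0.0069 = 0.0553, grad_y = 2*7*0.057 = 0.798
  x_5 = 0.0069 - 0.1*0.0553 = 0.0014
  y_5 = 0.057 - 0.1*0.798 = -0.0228
f(0.0014, -0.0228) = 4*0.0014^2 + 7*(-0.0228)^2 = 0.0036


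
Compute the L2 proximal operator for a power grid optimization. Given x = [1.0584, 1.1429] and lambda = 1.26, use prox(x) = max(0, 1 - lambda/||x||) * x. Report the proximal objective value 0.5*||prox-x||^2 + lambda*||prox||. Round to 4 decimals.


Step 1: Compute ||x||.
||x|| = 1.5577
Step 2: Compute scaling factor.
scale = max(0, 1 - 1.26/1.5577) = 0.1911
Step 3: prox(x) = [0.2023, 0.2184]
||prox(x)|| = 0.2977
Step 4: Proximal objective.
0.5*||prox-x||^2 = 0.7938
lambda*||prox|| = 0.3751
Total = 1.1689


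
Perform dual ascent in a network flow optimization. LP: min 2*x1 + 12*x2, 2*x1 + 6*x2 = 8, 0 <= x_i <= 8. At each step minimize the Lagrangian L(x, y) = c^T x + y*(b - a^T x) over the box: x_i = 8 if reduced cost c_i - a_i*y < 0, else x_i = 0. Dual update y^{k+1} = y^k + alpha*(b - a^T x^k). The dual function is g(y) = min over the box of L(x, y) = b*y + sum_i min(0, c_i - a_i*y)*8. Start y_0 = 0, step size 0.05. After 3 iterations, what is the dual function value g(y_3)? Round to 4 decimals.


Dual ascent for LP: min 2*x1 + 12*x2, 2*x1 + 6*x2 = 8, 0 <= x_i <= 8
Step 1: y^k = 0.0, reduced costs: (2.0, 12.0)
  x^k = (0.0, 0.0), subgradient = b - a^T x = 8.0
  y^{k+1} = 0.0 + 0.05*8.0 = 0.4
Step 2: y^k = 0.4, reduced costs: (1.2, 9.6)
  x^k = (0.0, 0.0), subgradient = b - a^T x = 8.0
  y^{k+1} = 0.4 + 0.05*8.0 = 0.8
Step 3: y^k = 0.8, reduced costs: (0.4, 7.2)
  x^k = (0.0, 0.0), subgradient = b - a^T x = 8.0
  y^{k+1} = 0.8 + 0.05*8.0 = 1.2
Dual objective at y_3 = 1.2: reduced costs (-0.4, 4.8), box minimizer x = (8.0, 0.0)
g(y_3) = b*y + (c1 - a1*y)*x1 + (c2 - a2*y)*x2 = 8*1.2 + (-0.4)*8.0 + 4.8*0.0 = 9.6 - 3.2 + 0.0 = 6.4


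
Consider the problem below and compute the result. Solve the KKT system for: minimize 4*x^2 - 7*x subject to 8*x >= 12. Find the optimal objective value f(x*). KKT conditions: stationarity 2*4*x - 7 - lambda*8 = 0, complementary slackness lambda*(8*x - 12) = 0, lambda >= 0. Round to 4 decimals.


Step 1: Try lambda = 0 (constraint inactive).
x_unc = 7/(2*4) = 0.875
Check: 8*0.875 = 7.0 < 12 -- violated!
Step 2: Constraint must be active: 8*x = 12
x* = 12/8 = 1.5
lambda = (2*4*1.5 - 7)/8 = 0.625
Step 3: Compute optimal value.
f(x*) = 4*1.5^2 - 7*1.5 = -1.5


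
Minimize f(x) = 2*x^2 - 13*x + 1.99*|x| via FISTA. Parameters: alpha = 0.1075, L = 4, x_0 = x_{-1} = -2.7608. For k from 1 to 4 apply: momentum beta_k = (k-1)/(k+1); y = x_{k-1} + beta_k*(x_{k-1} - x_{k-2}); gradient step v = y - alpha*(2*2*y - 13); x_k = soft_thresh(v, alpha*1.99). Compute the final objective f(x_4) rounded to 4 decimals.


FISTA on f(x) = 2*x^2 - 13*x + 1.99*|x|
L = 4, alpha = 0.1075
Iteration 1: beta = 0.0, y = -2.7608 + 0.0*(-2.7608 + 2.7608) = -2.7608
  grad(y) = -24.0432, v = y - alpha*grad = -0.1762
  prox(v) = soft_thresh(-0.1762, 0.2139) = 0.0
Iteration 2: beta = 0.3333, y = 0.0 + 0.3333*(0.0 + 2.7608) = 0.9203
  grad(y) = -9.3189, v = y - alpha*grad = 1.9221
  prox(v) = soft_thresh(1.9221, 0.2139) = 1.7081
Iteration 3: beta = 0.5, y = 1.7081 + 0.5*(1.7081 - 0.0) = 2.5622
  grad(y) = -2.7512, v = y - alpha*grad = 2.8579
  prox(v) = soft_thresh(2.8579, 0.2139) = 2.644
Iteration 4: beta = 0.6, y = 2.644 + 0.6*(2.644 - 1.7081) = 3.2056
  grad(y) = -0.1778, v = y - alpha*grad = 3.2247
  prox(v) = soft_thresh(3.2247, 0.2139) = 3.0107
f(x_4) = 2*3.0107^2 - 13*3.0107 + 1.99*|3.0107| = -15.0191


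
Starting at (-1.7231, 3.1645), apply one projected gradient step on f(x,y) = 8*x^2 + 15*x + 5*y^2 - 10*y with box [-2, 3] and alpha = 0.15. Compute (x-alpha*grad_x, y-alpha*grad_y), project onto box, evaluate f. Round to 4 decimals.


Step 1: Compute gradient at (-1.7231, 3.1645).
grad_x = 2*8*-1.7231 + 15 = -12.5696
grad_y = 2*5*3.1645 - 10 = 21.645
Step 2: Gradient step.
x_raw = -1.7231 - 0.15*-12.5696 = 0.1623
y_raw = 3.1645 - 0.15*21.645 = -0.0823
Step 3: Project onto [-2, 3].
x_proj = clip(0.1623) = 0.1623
y_proj = clip(-0.0823) = -0.0823
Step 4: Evaluate f.
f(0.1623, -0.0823) = 3.5023


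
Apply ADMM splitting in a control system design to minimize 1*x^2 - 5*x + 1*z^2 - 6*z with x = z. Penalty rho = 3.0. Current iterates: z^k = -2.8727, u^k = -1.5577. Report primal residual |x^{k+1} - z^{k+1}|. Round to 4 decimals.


ADMM iteration with rho = 3.0, z^k = -2.8727, u^k = -1.5577
Step 1: x-update.
Minimize 1*x^2 - 5*x + (3.0/2)*(x + 2.8727 - 1.5577)^2
FOC: (2*1 + 3.0)*x = 5 + 3.0*(-2.8727 + 1.5577)
x^{k+1} = 0.211
Step 2: z-update.
Minimize 1*z^2 - 6*z + (3.0/2)*(0.211 - z - 1.5577)^2
FOC: (2*1 + 3.0)*z = 6 + 3.0*(0.211 - 1.5577)
z^{k+1} = 0.392
Step 3: u-update.
u^{k+1} = -1.5577 + 0.211 - 0.392 = -1.7387
Step 4: Primal residual = |0.211 - 0.392| = 0.181


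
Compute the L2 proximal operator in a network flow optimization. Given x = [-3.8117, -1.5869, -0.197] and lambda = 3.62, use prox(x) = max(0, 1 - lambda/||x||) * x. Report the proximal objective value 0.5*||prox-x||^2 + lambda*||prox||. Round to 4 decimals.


Step 1: Compute ||x||.
||x|| = 4.1335
Step 2: Compute scaling factor.
scale = max(0, 1 - 3.62/4.1335) = 0.1242
Step 3: prox(x) = [-0.4736, -0.1972, -0.0245]
||prox(x)|| = 0.5135
Step 4: Proximal objective.
0.5*||prox-x||^2 = 6.5522
lambda*||prox|| = 1.8589
Total = 8.4112


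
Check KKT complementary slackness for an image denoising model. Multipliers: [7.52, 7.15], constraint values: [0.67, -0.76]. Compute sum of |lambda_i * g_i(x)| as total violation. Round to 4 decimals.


KKT complementary slackness check:
lambda_1 * g_1 = 7.52 * 0.67 = 5.0384
lambda_2 * g_2 = 7.15 * -0.76 = -5.434
Total violation = 5.0384 + 5.434 = 10.4724


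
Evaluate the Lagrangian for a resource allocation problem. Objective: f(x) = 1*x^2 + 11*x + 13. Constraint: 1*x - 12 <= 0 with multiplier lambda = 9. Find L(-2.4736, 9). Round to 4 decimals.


Step 1: Evaluate f(x).
f(-2.4736) = 1*(-2.4736)^2 + 11*(-2.4736) + 13 = -8.0909
Step 2: Evaluate g(x).
g(-2.4736) = 1*-2.4736 - 12 = -14.4736
Step 3: Compute Lagrangian.
L = -8.0909 + 9*-14.4736 = -138.3533


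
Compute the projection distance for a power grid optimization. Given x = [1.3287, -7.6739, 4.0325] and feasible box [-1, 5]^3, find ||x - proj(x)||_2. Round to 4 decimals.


Project each component onto [-1, 5].
clip(1.3287) = 1.3287, clip(-7.6739) = -1.0, clip(4.0325) = 4.0325
Projection = [1.3287, -1.0, 4.0325]
Squared diffs: [0.0, 44.5409, 0.0]
Distance = sqrt(44.5409) = 6.6739


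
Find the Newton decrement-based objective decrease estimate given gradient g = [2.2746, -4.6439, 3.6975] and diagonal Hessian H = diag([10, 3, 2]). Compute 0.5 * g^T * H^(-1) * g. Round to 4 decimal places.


Step 1: H is diagonal, so H^(-1) * g = [0.2275, -1.548, 1.8488].
Step 2: g^T H^(-1) g = sum_i g_i^2 / H_ii
  = (2.2746)^2/10 + (-4.6439)^2/3 + (3.6975)^2/2
  = 0.5174 + 7.1886 + 6.8358 = 14.5417
Step 3: Objective decrease = 0.5 * g^T H^(-1) g = 7.2709


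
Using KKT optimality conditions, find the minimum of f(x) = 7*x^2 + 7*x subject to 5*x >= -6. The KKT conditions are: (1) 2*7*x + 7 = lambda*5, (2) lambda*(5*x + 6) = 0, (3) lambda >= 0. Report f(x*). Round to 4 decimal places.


Step 1: Try lambda = 0 (constraint inactive).
Stationarity: 2*7*x + 7 = 0
x* = -7/(2*7) = -0.5
Check constraint: 5*-0.5 = -2.5 >= -6 -- satisfied.
Step 2: Compute optimal value.
f(x*) = 7*(-0.5)^2 + 7*(-0.5) = -1.75


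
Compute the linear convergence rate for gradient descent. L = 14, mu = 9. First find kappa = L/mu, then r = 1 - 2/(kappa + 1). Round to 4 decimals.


Step 1: Compute the condition number.
kappa = L/mu = 14/9 = 1.5556
Step 2: Compute the convergence rate.
r = 1 - 2/(kappa + 1) = 1 - 2*mu/(L + mu) = (L - mu)/(L + mu) = 5/23 = 0.2174


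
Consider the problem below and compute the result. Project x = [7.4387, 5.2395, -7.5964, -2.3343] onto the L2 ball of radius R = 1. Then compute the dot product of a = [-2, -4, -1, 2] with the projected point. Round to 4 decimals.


Step 1: Compute ||x|| (intermediates to 6 decimals).
||x|| = sqrt(7.4387^2 + 5.2395^2 + (-7.5964)^2 + (-2.3343)^2) = 12.080599
Step 2: Project.
Since ||x|| > R, scale = R/||x|| = 1/12.080599 = 0.082777, proj(x) = scale * x
proj(x) = [0.615753, 0.43371, -0.628807, -0.193226]
Step 3: Dot product.
a^T * proj(x) = -2*0.615753 - 4*0.43371 - 1*(-0.628807) + 2*(-0.193226) = -2.724


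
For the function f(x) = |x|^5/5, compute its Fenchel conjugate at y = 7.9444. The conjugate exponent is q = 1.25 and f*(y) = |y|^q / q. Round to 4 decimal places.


The conjugate exponent q satisfies 1/p + 1/q = 1.
p = 5, so q = 5/(5 - 1) = 1.25
|y|^q = 7.9444^1.25 = 13.3376
f*(7.9444) = 13.3376 / 1.25 = 10.67


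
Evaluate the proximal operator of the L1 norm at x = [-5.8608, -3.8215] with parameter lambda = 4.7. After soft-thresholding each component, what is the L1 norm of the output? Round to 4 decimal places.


Soft-thresholding with lambda = 4.7:
prox(-5.8608) = sign(-5.8608)*max(|-5.8608| - 4.7, 0) = -1.1608
prox(-3.8215) = sign(-3.8215)*max(|-3.8215| - 4.7, 0) = 0.0
prox(x) = [-1.1608, 0.0]
||prox(x)||_1 = 1.1608 + 0.0 = 1.1608


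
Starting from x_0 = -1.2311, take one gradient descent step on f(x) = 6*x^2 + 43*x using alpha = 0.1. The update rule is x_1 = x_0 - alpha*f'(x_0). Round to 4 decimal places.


We compute the gradient at x_0 and apply the update.
f'(x) = 12*x + 43
f'(-1.2311) = 12*-1.2311 + 43 = 28.2268
x_1 = -1.2311 - 0.1*28.2268 = -4.0538


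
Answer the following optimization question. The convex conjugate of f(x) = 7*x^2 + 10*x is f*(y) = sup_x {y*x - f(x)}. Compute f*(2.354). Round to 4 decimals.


f*(y) = sup_x {y*x - a*x^2 - b*x} = sup_x {(y-b)*x - a*x^2}
FOC: (y - b) - 2a*x = 0 => x* = (y - b)/(2a)
x* = (2.354 - 10)/(2*7) = -0.5461
f*(2.354) = (y-b)^2/(4a) = (2.354 - 10)^2/(4*7)
= 58.4613/28 = 2.0879


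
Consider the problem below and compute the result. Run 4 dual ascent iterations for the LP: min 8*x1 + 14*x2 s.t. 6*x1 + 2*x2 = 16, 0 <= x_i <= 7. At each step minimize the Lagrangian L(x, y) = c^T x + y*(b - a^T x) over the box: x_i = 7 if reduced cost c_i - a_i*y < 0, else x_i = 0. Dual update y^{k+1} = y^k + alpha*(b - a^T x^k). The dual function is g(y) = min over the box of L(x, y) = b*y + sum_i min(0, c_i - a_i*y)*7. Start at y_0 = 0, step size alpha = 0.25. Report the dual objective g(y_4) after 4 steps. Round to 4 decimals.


Dual ascent for LP: min 8*x1 + 14*x2, 6*x1 + 2*x2 = 16, 0 <= x_i <= 7
Step 1: y^k = 0.0, reduced costs: (8.0, 14.0)
  x^k = (0.0, 0.0), subgradient = b - a^T x = 16.0
  y^{k+1} = 0.0 + 0.25*16.0 = 4.0
Step 2: y^k = 4.0, reduced costs: (-16.0, 6.0)
  x^k = (7.0, 0.0), subgradient = b - a^T x = -26.0
  y^{k+1} = 4.0 + 0.25*-26.0 = -2.5
Step 3: y^k = -2.5, reduced costs: (23.0, 19.0)
  x^k = (0.0, 0.0), subgradient = b - a^T x = 16.0
  y^{k+1} = -2.5 + 0.25*16.0 = 1.5
Step 4: y^k = 1.5, reduced costs: (-1.0, 11.0)
  x^k = (7.0, 0.0), subgradient = b - a^T x = -26.0
  y^{k+1} = 1.5 + 0.25*-26.0 = -5.0
Dual objective at y_4 = -5.0: reduced costs (38.0, 24.0), box minimizer x = (0.0, 0.0)
g(y_4) = b*y + (c1 - a1*y)*x1 + (c2 - a2*y)*x2 = 16*(-5.0) + 38.0*0.0 + 24.0*0.0 = -80.0 + 0.0 + 0.0 = -80.0


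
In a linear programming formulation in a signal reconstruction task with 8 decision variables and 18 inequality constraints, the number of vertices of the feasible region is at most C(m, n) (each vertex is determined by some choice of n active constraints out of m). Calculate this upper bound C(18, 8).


Each vertex corresponds to some choice of n active constraints out of m, so the number of vertices is at most C(m, n) = m! / (n!(m-n)!).
m = 18, n = 8
Numerator: 18 * 17 * 16 * 15 * 14 * 13 * 12 * 11
Denominator: 8! = 40320
C(18, 8) = 43758


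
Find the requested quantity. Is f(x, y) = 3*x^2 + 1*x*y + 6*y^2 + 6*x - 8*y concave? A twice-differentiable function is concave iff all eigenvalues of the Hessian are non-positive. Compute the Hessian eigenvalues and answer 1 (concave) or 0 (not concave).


The Hessian of f(x,y) = 3*x^2 + 1*x*y + 6*y^2 + 6*x - 8*y is:
H = [[6, 1], [1, 12]]
Trace = 6 + 12 = 18
Determinant = 6*12 - (1)^2 = 71
Discriminant = (18)^2 - 4*71 = 40.0
Eigenvalues: lambda_1 = 5.8377, lambda_2 = 12.1623
The function is not concave.

0


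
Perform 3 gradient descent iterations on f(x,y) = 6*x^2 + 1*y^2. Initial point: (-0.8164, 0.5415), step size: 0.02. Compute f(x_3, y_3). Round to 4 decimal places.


Gradient descent on f(x,y) = 6*x^2 + 1*y^2.
Starting point: (-0.8164, 0.5415), alpha = 0.02
Step 1: grad_x = 2*6*-0.8164 = -9.7968, grad_y = 2*1*0.5415 = 1.083
  x_1 = -0.8164 - 0.02*-9.7968 = -0.6205
  y_1 = 0.5415 - 0.02*1.083 = 0.5198
Step 2: grad_x = 2*6*-0.6205 = -7.4456, grad_y = 2*1*0.5198 = 1.0397
  x_2 = -0.6205 - 0.02*-7.4456 = -0.4716
  y_2 = 0.5198 - 0.02*1.0397 = 0.499
Step 3: grad_x = 2*6*-0.4716 = -5.6586, grad_y = 2*1*0.499 = 0.9981
  x_3 = -0.4716 - 0.02*-5.6586 = -0.3584
  y_3 = 0.499 - 0.02*0.9981 = 0.4791
f(-0.3584, 0.4791) = 6*(-0.3584)^2 + 1*0.4791^2 = 1.0001


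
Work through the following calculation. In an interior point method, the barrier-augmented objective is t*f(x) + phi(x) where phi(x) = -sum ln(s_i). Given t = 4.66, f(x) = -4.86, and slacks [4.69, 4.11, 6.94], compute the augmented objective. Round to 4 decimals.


Step 1: Compute log-barrier.
ln values: [1.5454, 1.4134, 1.9373]
phi = -(1.5454 + 1.4134 + 1.9373) = -4.8962
Step 2: Compute augmented objective.
t*f(x) = 4.66*-4.86 = -22.6476
Total = -22.6476 - 4.8962 = -27.5438


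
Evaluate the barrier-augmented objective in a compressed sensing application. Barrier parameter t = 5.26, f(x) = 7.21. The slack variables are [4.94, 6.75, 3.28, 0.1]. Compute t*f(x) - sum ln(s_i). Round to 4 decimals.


Step 1: Compute log-barrier.
ln values: [1.5974, 1.9095, 1.1878, -2.3026]
phi = -(1.5974 + 1.9095 + 1.1878 - 2.3026) = -2.3922
Step 2: Compute augmented objective.
t*f(x) = 5.26*7.21 = 37.9246
Total = 37.9246 - 2.3922 = 35.5324


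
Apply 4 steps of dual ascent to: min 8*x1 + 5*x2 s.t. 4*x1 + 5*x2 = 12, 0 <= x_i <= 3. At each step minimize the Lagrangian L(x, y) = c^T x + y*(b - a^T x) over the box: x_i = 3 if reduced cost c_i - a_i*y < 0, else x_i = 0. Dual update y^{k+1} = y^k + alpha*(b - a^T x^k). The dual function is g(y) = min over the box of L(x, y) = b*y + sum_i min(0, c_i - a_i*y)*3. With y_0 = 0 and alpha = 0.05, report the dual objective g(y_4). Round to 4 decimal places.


Dual ascent for LP: min 8*x1 + 5*x2, 4*x1 + 5*x2 = 12, 0 <= x_i <= 3
Step 1: y^k = 0.0, reduced costs: (8.0, 5.0)
  x^k = (0.0, 0.0), subgradient = b - a^T x = 12.0
  y^{k+1} = 0.0 + 0.05*12.0 = 0.6
Step 2: y^k = 0.6, reduced costs: (5.6, 2.0)
  x^k = (0.0, 0.0), subgradient = b - a^T x = 12.0
  y^{k+1} = 0.6 + 0.05*12.0 = 1.2
Step 3: y^k = 1.2, reduced costs: (3.2, -1.0)
  x^k = (0.0, 3.0), subgradient = b - a^T x = -3.0
  y^{k+1} = 1.2 + 0.05*-3.0 = 1.05
Step 4: y^k = 1.05, reduced costs: (3.8, -0.25)
  x^k = (0.0, 3.0), subgradient = b - a^T x = -3.0
  y^{k+1} = 1.05 + 0.05*-3.0 = 0.9
Dual objective at y_4 = 0.9: reduced costs (4.4, 0.5), box minimizer x = (0.0, 0.0)
g(y_4) = b*y + (c1 - a1*y)*x1 + (c2 - a2*y)*x2 = 12*0.9 + 4.4*0.0 + 0.5*0.0 = 10.8 + 0.0 + 0.0 = 10.8


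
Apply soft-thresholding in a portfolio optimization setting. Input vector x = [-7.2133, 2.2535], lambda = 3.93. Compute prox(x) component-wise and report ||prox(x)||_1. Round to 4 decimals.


Soft-thresholding with lambda = 3.93:
prox(-7.2133) = sign(-7.2133)*max(|-7.2133| - 3.93, 0) = -3.2833
prox(2.2535) = sign(2.2535)*max(|2.2535| - 3.93, 0) = 0.0
prox(x) = [-3.2833, 0.0]
||prox(x)||_1 = 3.2833 + 0.0 = 3.2833


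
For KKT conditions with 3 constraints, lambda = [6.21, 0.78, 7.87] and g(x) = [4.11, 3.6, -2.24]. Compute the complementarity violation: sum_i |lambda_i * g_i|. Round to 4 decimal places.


KKT complementary slackness check:
lambda_1 * g_1 = 6.21 * 4.11 = 25.5231
lambda_2 * g_2 = 0.78 * 3.6 = 2.808
lambda_3 * g_3 = 7.87 * -2.24 = -17.6288
Total violation = 25.5231 + 2.808 + 17.6288 = 45.9599


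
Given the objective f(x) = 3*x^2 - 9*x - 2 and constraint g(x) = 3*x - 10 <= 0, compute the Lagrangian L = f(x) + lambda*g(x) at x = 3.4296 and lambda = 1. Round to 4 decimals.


Step 1: Evaluate f(x).
f(3.4296) = 3*3.4296^2 - 9*3.4296 - 2 = 2.4201
Step 2: Evaluate g(x).
g(3.4296) = 3*3.4296 - 10 = 0.2888
Step 3: Compute Lagrangian.
L = 2.4201 + 1*0.2888 = 2.7089


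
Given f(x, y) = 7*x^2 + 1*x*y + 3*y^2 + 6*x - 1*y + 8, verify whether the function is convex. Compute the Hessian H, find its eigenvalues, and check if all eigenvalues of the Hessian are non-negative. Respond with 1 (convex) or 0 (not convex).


The Hessian of f(x,y) = 7*x^2 + 1*x*y + 3*y^2 + 6*x - 1*y + 8 is:
H = [[14, 1], [1, 6]]
Trace = 14 + 6 = 20
Determinant = 14*6 - (1)^2 = 83
Discriminant = (20)^2 - 4*83 = 68.0
Eigenvalues: lambda_1 = 5.8769, lambda_2 = 14.1231
The function is convex.

1


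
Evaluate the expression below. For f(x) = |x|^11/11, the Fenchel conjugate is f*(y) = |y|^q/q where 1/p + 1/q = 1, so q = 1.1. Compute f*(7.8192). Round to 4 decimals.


The conjugate exponent q satisfies 1/p + 1/q = 1.
p = 11, so q = 11/(11 - 1) = 1.1
|y|^q = 7.8192^1.1 = 9.6046
f*(7.8192) = 9.6046 / 1.1 = 8.7314


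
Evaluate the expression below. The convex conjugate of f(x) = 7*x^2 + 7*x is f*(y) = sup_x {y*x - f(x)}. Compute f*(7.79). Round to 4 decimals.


f*(y) = sup_x {y*x - a*x^2 - b*x} = sup_x {(y-b)*x - a*x^2}
FOC: (y - b) - 2a*x = 0 => x* = (y - b)/(2a)
x* = (7.79 - 7)/(2*7) = 0.0564
f*(7.79) = (y-b)^2/(4a) = (7.79 - 7)^2/(4*7)
= 0.6241/28 = 0.0223


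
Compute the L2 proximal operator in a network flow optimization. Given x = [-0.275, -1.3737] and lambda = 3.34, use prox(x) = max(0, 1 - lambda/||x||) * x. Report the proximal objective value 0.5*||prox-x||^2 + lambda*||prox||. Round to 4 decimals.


Step 1: Compute ||x||.
||x|| = 1.401
Step 2: Compute scaling factor.
scale = max(0, 1 - 3.34/1.401) = 0.0
Step 3: prox(x) = [-0.0, -0.0]
||prox(x)|| = 0.0
Step 4: Proximal objective.
0.5*||prox-x||^2 = 0.9813
lambda*||prox|| = 0.0
Total = 0.9813


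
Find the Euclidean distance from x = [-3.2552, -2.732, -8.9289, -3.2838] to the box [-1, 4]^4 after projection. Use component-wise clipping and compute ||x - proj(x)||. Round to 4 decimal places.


Project each component onto [-1, 4].
clip(-3.2552) = -1.0, clip(-2.732) = -1.0, clip(-8.9289) = -1.0, clip(-3.2838) = -1.0
Projection = [-1.0, -1.0, -1.0, -1.0]
Squared diffs: [5.0859, 2.9998, 62.8675, 5.2157]
Distance = sqrt(76.1689) = 8.7275


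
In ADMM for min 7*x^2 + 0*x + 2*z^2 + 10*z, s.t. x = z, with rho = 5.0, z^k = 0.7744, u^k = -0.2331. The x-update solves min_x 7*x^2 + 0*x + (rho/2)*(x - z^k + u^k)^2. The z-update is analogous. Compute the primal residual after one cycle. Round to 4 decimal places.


ADMM iteration with rho = 5.0, z^k = 0.7744, u^k = -0.2331
Step 1: x-update.
Minimize 7*x^2 + 0*x + (5.0/2)*(x - 0.7744 - 0.2331)^2
FOC: (2*7 + 5.0)*x = 0 + 5.0*(0.7744 + 0.2331)
x^{k+1} = 0.2651
Step 2: z-update.
Minimize 2*z^2 + 10*z + (5.0/2)*(0.2651 - z - 0.2331)^2
FOC: (2*2 + 5.0)*z = -10 + 5.0*(0.2651 - 0.2331)
z^{k+1} = -1.0933
Step 3: u-update.
u^{k+1} = -0.2331 + 0.2651 + 1.0933 = 1.1253
Step 4: Primal residual = |0.2651 + 1.0933| = 1.3584


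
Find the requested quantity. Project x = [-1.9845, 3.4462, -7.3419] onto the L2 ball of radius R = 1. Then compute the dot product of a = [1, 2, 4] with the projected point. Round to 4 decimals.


Step 1: Compute ||x|| (intermediates to 6 decimals).
||x|| = sqrt((-1.9845)^2 + 3.4462^2 + (-7.3419)^2) = 8.349732
Step 2: Project.
Since ||x|| > R, scale = R/||x|| = 1/8.349732 = 0.119764, proj(x) = scale * x
proj(x) = [-0.237672, 0.412731, -0.879295]
Step 3: Dot product.
a^T * proj(x) = 1*(-0.237672) + 2*0.412731 + 4*(-0.879295) = -2.9294


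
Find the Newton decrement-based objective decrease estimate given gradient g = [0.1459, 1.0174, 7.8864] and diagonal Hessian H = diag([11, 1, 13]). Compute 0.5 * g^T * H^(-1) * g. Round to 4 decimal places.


Step 1: H is diagonal, so H^(-1) * g = [0.0133, 1.0174, 0.6066].
Step 2: g^T H^(-1) g = sum_i g_i^2 / H_ii
  = (0.1459)^2/11 + (1.0174)^2/1 + (7.8864)^2/13
  = 0.0019 + 1.0351 + 4.7843 = 5.8213
Step 3: Objective decrease = 0.5 * g^T H^(-1) g = 2.9106


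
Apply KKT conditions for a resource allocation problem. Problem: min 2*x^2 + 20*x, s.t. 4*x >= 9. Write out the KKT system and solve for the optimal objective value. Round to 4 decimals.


Step 1: Try lambda = 0 (constraint inactive).
x_unc = -20/(2*2) = -5.0
Check: 4*-5.0 = -20.0 < 9 -- violated!
Step 2: Constraint must be active: 4*x = 9
x* = 9/4 = 2.25
lambda = (2*2*2.25 + 20)/4 = 7.25
Step 3: Compute optimal value.
f(x*) = 2*2.25^2 + 20*2.25 = 55.125


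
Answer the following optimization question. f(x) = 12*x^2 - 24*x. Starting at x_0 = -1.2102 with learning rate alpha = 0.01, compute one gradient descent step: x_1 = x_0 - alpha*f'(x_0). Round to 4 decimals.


We compute the gradient at x_0 and apply the update.
f'(x) = 24*x - 24
f'(-1.2102) = 24*-1.2102 - 24 = -53.0448
x_1 = -1.2102 - 0.01*-53.0448 = -0.6798


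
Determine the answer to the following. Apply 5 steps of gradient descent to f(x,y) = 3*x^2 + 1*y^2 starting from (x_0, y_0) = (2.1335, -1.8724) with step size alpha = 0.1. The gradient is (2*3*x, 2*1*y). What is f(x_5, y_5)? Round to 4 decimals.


Gradient descent on f(x,y) = 3*x^2 + 1*y^2.
Starting point: (2.1335, -1.8724), alpha = 0.1
Step 1: grad_x = 2*3*2.1335 = 12.801, grad_y = 2*1*-1.8724 = -3.7448
  x_1 = 2.1335 - 0.1*12.801 = 0.8534
  y_1 = -1.8724 - 0.1*-3.7448 = -1.4979
Step 2: grad_x = 2*3*0.8534 = 5.1204, grad_y = 2*1*-1.4979 = -2.9958
  x_2 = 0.8534 - 0.1*5.1204 = 0.3414
  y_2 = -1.4979 - 0.1*-2.9958 = -1.1983
Step 3: grad_x = 2*3*0.3414 = 2.0482, grad_y = 2*1*-1.1983 = -2.3967
  x_3 = 0.3414 - 0.1*2.0482 = 0.1365
  y_3 = -1.1983 - 0.1*-2.3967 = -0.9587
Step 4: grad_x = 2*3*0.1365 = 0.8193, grad_y = 2*1*-0.9587 = -1.9173
  x_4 = 0.1365 - 0.1*0.8193 = 0.0546
  y_4 = -0.9587 - 0.1*-1.9173 = -0.7669
Step 5: grad_x = 2*3*0.0546 = 0.3277, grad_y = 2*1*-0.7669 = -1.5339
  x_5 = 0.0546 - 0.1*0.3277 = 0.0218
  y_5 = -0.7669 - 0.1*-1.5339 = -0.6135
f(0.0218, -0.6135) = 3*0.0218^2 + 1*(-0.6135)^2 = 0.3779


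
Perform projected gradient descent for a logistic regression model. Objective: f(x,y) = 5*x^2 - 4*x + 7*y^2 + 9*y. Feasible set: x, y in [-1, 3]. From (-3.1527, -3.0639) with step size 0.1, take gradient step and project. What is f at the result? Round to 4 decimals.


Step 1: Compute gradient at (-3.1527, -3.0639).
grad_x = 2*5*-3.1527 - 4 = -35.527
grad_y = 2*7*-3.0639 + 9 = -33.8946
Step 2: Gradient step.
x_raw = -3.1527 - 0.1*-35.527 = 0.4
y_raw = -3.0639 - 0.1*-33.8946 = 0.3256
Step 3: Project onto [-1, 3].
x_proj = clip(0.4) = 0.4
y_proj = clip(0.3256) = 0.3256
Step 4: Evaluate f.
f(0.4, 0.3256) = 2.872


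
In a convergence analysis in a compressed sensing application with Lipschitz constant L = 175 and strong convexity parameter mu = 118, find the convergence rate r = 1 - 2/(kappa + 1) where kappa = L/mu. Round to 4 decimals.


Step 1: Compute the condition number.
kappa = L/mu = 175/118 = 1.4831
Step 2: Compute the convergence rate.
r = 1 - 2/(kappa + 1) = 1 - 2*mu/(L + mu) = (L - mu)/(L + mu) = 57/293 = 0.1945


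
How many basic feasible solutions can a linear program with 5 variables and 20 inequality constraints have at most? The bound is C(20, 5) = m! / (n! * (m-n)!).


Each vertex corresponds to some choice of n active constraints out of m, so the number of vertices is at most C(m, n) = m! / (n!(m-n)!).
m = 20, n = 5
Numerator: 20 * 19 * 18 * 17 * 16
Denominator: 5! = 120
C(20, 5) = 15504


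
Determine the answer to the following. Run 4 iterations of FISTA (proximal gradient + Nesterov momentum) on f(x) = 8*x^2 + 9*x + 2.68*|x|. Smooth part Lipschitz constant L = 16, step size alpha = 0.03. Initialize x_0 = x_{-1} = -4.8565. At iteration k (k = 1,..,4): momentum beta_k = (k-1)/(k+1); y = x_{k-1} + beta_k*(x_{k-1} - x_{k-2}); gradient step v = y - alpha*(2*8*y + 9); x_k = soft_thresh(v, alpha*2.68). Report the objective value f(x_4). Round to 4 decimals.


FISTA on f(x) = 8*x^2 + 9*x + 2.68*|x|
L = 16, alpha = 0.03
Iteration 1: beta = 0.0, y = -4.8565 + 0.0*(-4.8565 + 4.8565) = -4.8565
  grad(y) = -68.704, v = y - alpha*grad = -2.7954
  prox(v) = soft_thresh(-2.7954, 0.0804) = -2.715
Iteration 2: beta = 0.3333, y = -2.715 + 0.3333*(-2.715 + 4.8565) = -2.0011
  grad(y) = -23.0182, v = y - alpha*grad = -1.3106
  prox(v) = soft_thresh(-1.3106, 0.0804) = -1.2302
Iteration 3: beta = 0.5, y = -1.2302 + 0.5*(-1.2302 + 2.715) = -0.4878
  grad(y) = 1.1952, v = y - alpha*grad = -0.5237
  prox(v) = soft_thresh(-0.5237, 0.0804) = -0.4433
Iteration 4: beta = 0.6, y = -0.4433 + 0.6*(-0.4433 + 1.2302) = 0.0289
  grad(y) = 9.4625, v = y - alpha*grad = -0.255
  prox(v) = soft_thresh(-0.255, 0.0804) = -0.1746
f(x_4) = 8*(-0.1746)^2 + 9*(-0.1746) + 2.68*|-0.1746| = -0.8595


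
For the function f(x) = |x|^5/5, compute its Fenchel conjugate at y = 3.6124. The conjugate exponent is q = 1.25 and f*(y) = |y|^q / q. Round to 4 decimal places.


The conjugate exponent q satisfies 1/p + 1/q = 1.
p = 5, so q = 5/(5 - 1) = 1.25
|y|^q = 3.6124^1.25 = 4.9802
f*(3.6124) = 4.9802 / 1.25 = 3.9841


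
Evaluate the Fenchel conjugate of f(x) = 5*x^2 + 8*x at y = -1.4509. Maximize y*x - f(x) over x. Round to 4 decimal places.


f*(y) = sup_x {y*x - a*x^2 - b*x} = sup_x {(y-b)*x - a*x^2}
FOC: (y - b) - 2a*x = 0 => x* = (y - b)/(2a)
x* = (-1.4509 - 8)/(2*5) = -0.9451
f*(-1.4509) = (y-b)^2/(4a) = (-1.4509 - 8)^2/(4*5)
= 89.3195/20 = 4.466


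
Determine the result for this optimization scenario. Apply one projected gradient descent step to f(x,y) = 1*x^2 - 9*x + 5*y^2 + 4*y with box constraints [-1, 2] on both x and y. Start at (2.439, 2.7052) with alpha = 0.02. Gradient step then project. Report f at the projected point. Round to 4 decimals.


Step 1: Compute gradient at (2.439, 2.7052).
grad_x = 2*1*2.439 - 9 = -4.122
grad_y = 2*5*2.7052 + 4 = 31.052
Step 2: Gradient step.
x_raw = 2.439 - 0.02*-4.122 = 2.5214
y_raw = 2.7052 - 0.02*31.052 = 2.0842
Step 3: Project onto [-1, 2].
x_proj = clip(2.5214) = 2.0
y_proj = clip(2.0842) = 2.0
Step 4: Evaluate f.
f(2.0, 2.0) = 14.0


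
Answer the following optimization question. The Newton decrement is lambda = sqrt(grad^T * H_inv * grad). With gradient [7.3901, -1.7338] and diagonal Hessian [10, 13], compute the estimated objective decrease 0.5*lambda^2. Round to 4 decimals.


Step 1: H is diagonal, so H^(-1) * g = [0.739, -0.1334].
Step 2: g^T H^(-1) g = sum_i g_i^2 / H_ii
  = (7.3901)^2/10 + (-1.7338)^2/13
  = 5.4614 + 0.2312 = 5.6926
Step 3: Objective decrease = 0.5 * g^T H^(-1) g = 2.8463


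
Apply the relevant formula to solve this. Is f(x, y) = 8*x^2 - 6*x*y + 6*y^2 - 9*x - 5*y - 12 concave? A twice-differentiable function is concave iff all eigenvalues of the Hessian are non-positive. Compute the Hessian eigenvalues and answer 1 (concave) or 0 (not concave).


The Hessian of f(x,y) = 8*x^2 - 6*x*y + 6*y^2 - 9*x - 5*y - 12 is:
H = [[16, -6], [-6, 12]]
Trace = 16 + 12 = 28
Determinant = 16*12 - (-6)^2 = 156
Discriminant = (28)^2 - 4*156 = 160.0
Eigenvalues: lambda_1 = 7.6754, lambda_2 = 20.3246
The function is not concave.

0


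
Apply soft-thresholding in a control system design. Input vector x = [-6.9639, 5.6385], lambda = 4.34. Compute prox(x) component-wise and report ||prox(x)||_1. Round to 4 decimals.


Soft-thresholding with lambda = 4.34:
prox(-6.9639) = sign(-6.9639)*max(|-6.9639| - 4.34, 0) = -2.6239
prox(5.6385) = sign(5.6385)*max(|5.6385| - 4.34, 0) = 1.2985
prox(x) = [-2.6239, 1.2985]
||prox(x)||_1 = 2.6239 + 1.2985 = 3.9224


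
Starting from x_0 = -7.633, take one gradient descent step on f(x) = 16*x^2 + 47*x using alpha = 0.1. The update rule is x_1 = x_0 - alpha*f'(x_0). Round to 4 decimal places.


We compute the gradient at x_0 and apply the update.
f'(x) = 32*x + 47
f'(-7.633) = 32*-7.633 + 47 = -197.256
x_1 = -7.633 - 0.1*-197.256 = 12.0926


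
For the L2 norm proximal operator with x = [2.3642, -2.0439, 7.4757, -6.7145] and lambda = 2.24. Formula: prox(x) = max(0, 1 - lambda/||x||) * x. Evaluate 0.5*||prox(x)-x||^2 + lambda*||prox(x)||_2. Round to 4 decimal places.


Step 1: Compute ||x||.
||x|| = 10.5232
Step 2: Compute scaling factor.
scale = max(0, 1 - 2.24/10.5232) = 0.7871
Step 3: prox(x) = [1.8609, -1.6088, 5.8844, -5.2852]
||prox(x)|| = 8.2832
Step 4: Proximal objective.
0.5*||prox-x||^2 = 2.5088
lambda*||prox|| = 18.5544
Total = 21.0632


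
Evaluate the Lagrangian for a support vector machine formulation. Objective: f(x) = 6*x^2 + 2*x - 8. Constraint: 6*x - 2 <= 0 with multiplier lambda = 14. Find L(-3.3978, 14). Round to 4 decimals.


Step 1: Evaluate f(x).
f(-3.3978) = 6*(-3.3978)^2 + 2*(-3.3978) - 8 = 54.4747
Step 2: Evaluate g(x).
g(-3.3978) = 6*-3.3978 - 2 = -22.3868
Step 3: Compute Lagrangian.
L = 54.4747 + 14*-22.3868 = -258.9405


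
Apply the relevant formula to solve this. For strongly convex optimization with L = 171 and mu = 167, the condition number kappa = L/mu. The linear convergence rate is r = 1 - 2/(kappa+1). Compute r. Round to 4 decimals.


Step 1: Compute the condition number.
kappa = L/mu = 171/167 = 1.024
Step 2: Compute the convergence rate.
r = 1 - 2/(kappa + 1) = 1 - 2*mu/(L + mu) = (L - mu)/(L + mu) = 4/338 = 0.0118


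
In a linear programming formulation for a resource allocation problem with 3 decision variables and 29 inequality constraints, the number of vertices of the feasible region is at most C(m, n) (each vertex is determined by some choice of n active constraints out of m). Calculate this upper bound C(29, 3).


Each vertex corresponds to some choice of n active constraints out of m, so the number of vertices is at most C(m, n) = m! / (n!(m-n)!).
m = 29, n = 3
Numerator: 29 * 28 * 27
Denominator: 3! = 6
C(29, 3) = 3654


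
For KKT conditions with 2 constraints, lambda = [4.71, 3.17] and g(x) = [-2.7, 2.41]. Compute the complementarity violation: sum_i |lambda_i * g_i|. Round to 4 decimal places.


KKT complementary slackness check:
lambda_1 * g_1 = 4.71 * -2.7 = -12.717
lambda_2 * g_2 = 3.17 * 2.41 = 7.6397
Total violation = 12.717 + 7.6397 = 20.3567


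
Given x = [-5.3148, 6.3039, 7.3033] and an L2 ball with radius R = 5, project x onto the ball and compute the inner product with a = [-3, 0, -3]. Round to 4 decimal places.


Step 1: Compute ||x|| (intermediates to 6 decimals).
||x|| = sqrt((-5.3148)^2 + 6.3039^2 + 7.3033^2) = 11.014738
Step 2: Project.
Since ||x|| > R, scale = R/||x|| = 5/11.014738 = 0.453937, proj(x) = scale * x
proj(x) = [-2.412584, 2.861573, 3.315238]
Step 3: Dot product.
a^T * proj(x) = -3*(-2.412584) + 0*2.861573 - 3*3.315238 = -2.708


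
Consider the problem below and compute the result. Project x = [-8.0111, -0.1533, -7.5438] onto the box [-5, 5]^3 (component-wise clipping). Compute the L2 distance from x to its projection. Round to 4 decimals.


Project each component onto [-5, 5].
clip(-8.0111) = -5.0, clip(-0.1533) = -0.1533, clip(-7.5438) = -5.0
Projection = [-5.0, -0.1533, -5.0]
Squared diffs: [9.0667, 0.0, 6.4709]
Distance = sqrt(15.5376) = 3.9418


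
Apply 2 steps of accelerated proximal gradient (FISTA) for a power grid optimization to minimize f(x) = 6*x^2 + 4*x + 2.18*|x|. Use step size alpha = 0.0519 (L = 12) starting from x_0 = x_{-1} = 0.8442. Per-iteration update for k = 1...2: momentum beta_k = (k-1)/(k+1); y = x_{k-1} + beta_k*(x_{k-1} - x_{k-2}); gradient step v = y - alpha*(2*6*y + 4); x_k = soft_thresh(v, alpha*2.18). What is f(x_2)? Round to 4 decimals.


FISTA on f(x) = 6*x^2 + 4*x + 2.18*|x|
L = 12, alpha = 0.0519
Iteration 1: beta = 0.0, y = 0.8442 + 0.0*(0.8442 - 0.8442) = 0.8442
  grad(y) = 14.1304, v = y - alpha*grad = 0.1108
  prox(v) = soft_thresh(0.1108, 0.1131) = 0.0
Iteration 2: beta = 0.3333, y = 0.0 + 0.3333*(0.0 - 0.8442) = -0.2814
  grad(y) = 0.6232, v = y - alpha*grad = -0.3137
  prox(v) = soft_thresh(-0.3137, 0.1131) = -0.2006
f(x_2) = 6*(-0.2006)^2 + 4*(-0.2006) + 2.18*|-0.2006| = -0.1236


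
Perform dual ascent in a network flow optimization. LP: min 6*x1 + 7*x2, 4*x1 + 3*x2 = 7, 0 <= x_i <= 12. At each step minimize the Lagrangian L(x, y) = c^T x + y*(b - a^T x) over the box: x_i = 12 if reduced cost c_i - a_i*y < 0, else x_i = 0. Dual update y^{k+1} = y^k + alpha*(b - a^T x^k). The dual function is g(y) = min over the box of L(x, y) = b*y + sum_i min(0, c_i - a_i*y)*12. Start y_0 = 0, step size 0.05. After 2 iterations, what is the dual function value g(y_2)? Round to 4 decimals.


Dual ascent for LP: min 6*x1 + 7*x2, 4*x1 + 3*x2 = 7, 0 <= x_i <= 12
Step 1: y^k = 0.0, reduced costs: (6.0, 7.0)
  x^k = (0.0, 0.0), subgradient = b - a^T x = 7.0
  y^{k+1} = 0.0 + 0.05*7.0 = 0.35
Step 2: y^k = 0.35, reduced costs: (4.6, 5.95)
  x^k = (0.0, 0.0), subgradient = b - a^T x = 7.0
  y^{k+1} = 0.35 + 0.05*7.0 = 0.7
Dual objective at y_2 = 0.7: reduced costs (3.2, 4.9), box minimizer x = (0.0, 0.0)
g(y_2) = b*y + (c1 - a1*y)*x1 + (c2 - a2*y)*x2 = 7*0.7 + 3.2*0.0 + 4.9*0.0 = 4.9 + 0.0 + 0.0 = 4.9


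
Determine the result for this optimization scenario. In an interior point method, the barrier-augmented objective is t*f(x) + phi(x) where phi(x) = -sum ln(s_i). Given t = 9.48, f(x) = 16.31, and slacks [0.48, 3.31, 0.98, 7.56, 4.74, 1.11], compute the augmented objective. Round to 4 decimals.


Step 1: Compute log-barrier.
ln values: [-0.734, 1.1969, -0.0202, 2.0229, 1.556, 0.1044]
phi = -(-0.734 + 1.1969 - 0.0202 + 2.0229 + 1.556 + 0.1044) = -4.126
Step 2: Compute augmented objective.
t*f(x) = 9.48*16.31 = 154.6188
Total = 154.6188 - 4.126 = 150.4928


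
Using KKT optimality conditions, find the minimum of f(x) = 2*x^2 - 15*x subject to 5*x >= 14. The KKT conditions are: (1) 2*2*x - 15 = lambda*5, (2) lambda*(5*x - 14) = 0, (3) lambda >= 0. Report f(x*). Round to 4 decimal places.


Step 1: Try lambda = 0 (constraint inactive).
Stationarity: 2*2*x - 15 = 0
x* = 15/(2*2) = 3.75
Check constraint: 5*3.75 = 18.75 >= 14 -- satisfied.
Step 2: Compute optimal value.
f(x*) = 2*3.75^2 - 15*3.75 = -28.125


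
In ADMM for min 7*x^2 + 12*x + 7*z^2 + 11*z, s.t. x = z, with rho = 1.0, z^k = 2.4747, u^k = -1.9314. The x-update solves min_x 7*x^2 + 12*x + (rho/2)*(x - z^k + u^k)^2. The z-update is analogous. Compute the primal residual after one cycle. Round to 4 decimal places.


ADMM iteration with rho = 1.0, z^k = 2.4747, u^k = -1.9314
Step 1: x-update.
Minimize 7*x^2 + 12*x + (1.0/2)*(x - 2.4747 - 1.9314)^2
FOC: (2*7 + 1.0)*x = -12 + 1.0*(2.4747 + 1.9314)
x^{k+1} = -0.5063
Step 2: z-update.
Minimize 7*z^2 + 11*z + (1.0/2)*(-0.5063 - z - 1.9314)^2
FOC: (2*7 + 1.0)*z = -11 + 1.0*(-0.5063 - 1.9314)
z^{k+1} = -0.8958
Step 3: u-update.
u^{k+1} = -1.9314 - 0.5063 + 0.8958 = -1.5418
Step 4: Primal residual = |-0.5063 + 0.8958| = 0.3896


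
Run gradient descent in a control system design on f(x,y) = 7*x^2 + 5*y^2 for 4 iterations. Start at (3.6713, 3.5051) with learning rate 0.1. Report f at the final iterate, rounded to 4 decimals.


Gradient descent on f(x,y) = 7*x^2 + 5*y^2.
Starting point: (3.6713, 3.5051), alpha = 0.1
Step 1: grad_x = 2*7*3.6713 = 51.3982, grad_y = 2*5*3.5051 = 35.051
  x_1 = 3.6713 - 0.1*51.3982 = -1.4685
  y_1 = 3.5051 - 0.1*35.051 = -0.0
Step 2: grad_x = 2*7*-1.4685 = -20.5593, grad_y = 2*5*-0.0 = -0.0
  x_2 = -1.4685 - 0.1*-20.5593 = 0.5874
  y_2 = -0.0 - 0.1*-0.0 = 0.0
Step 3: grad_x = 2*7*0.5874 = 8.2237, grad_y = 2*5*0.0 = 0.0
  x_3 = 0.5874 - 0.1*8.2237 = -0.235
  y_3 = 0.0 - 0.1*0.0 = 0.0
Step 4: grad_x = 2*7*-0.235 = -3.2895, grad_y = 2*5*0.0 = 0.0
  x_4 = -0.235 - 0.1*-3.2895 = 0.094
  y_4 = 0.0 - 0.1*0.0 = 0.0
f(0.094, 0.0) = 7*0.094^2 + 5*0.0^2 = 0.0618


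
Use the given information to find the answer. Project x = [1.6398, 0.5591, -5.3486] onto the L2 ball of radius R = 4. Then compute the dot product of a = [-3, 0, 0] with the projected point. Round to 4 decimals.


Step 1: Compute ||x|| (intermediates to 6 decimals).
||x|| = sqrt(1.6398^2 + 0.5591^2 + (-5.3486)^2) = 5.622193
Step 2: Project.
Since ||x|| > R, scale = R/||x|| = 4/5.622193 = 0.711466, proj(x) = scale * x
proj(x) = [1.166662, 0.397781, -3.805347]
Step 3: Dot product.
a^T * proj(x) = -3*1.166662 + 0*0.397781 + 0*(-3.805347) = -3.5


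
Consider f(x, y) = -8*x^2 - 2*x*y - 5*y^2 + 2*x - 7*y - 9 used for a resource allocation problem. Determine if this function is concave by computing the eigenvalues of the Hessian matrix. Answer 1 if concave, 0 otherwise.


The Hessian of f(x,y) = -8*x^2 - 2*x*y - 5*y^2 + 2*x - 7*y - 9 is:
H = [[-16, -2], [-2, -10]]
Trace = -16 - 10 = -26
Determinant = -16*-10 - (-2)^2 = 156
Discriminant = (-26)^2 - 4*156 = 52.0
Eigenvalues: lambda_1 = -16.6056, lambda_2 = -9.3944
The function is concave.

1


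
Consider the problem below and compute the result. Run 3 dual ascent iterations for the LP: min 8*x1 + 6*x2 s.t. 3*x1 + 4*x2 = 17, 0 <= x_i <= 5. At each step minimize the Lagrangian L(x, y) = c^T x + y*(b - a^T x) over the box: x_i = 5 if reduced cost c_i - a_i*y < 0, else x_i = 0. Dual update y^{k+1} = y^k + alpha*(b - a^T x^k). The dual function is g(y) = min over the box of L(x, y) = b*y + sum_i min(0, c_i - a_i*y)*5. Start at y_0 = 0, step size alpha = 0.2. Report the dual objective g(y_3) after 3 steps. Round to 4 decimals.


Dual ascent for LP: min 8*x1 + 6*x2, 3*x1 + 4*x2 = 17, 0 <= x_i <= 5
Step 1: y^k = 0.0, reduced costs: (8.0, 6.0)
  x^k = (0.0, 0.0), subgradient = b - a^T x = 17.0
  y^{k+1} = 0.0 + 0.2*17.0 = 3.4
Step 2: y^k = 3.4, reduced costs: (-2.2, -7.6)
  x^k = (5.0, 5.0), subgradient = b - a^T x = -18.0
  y^{k+1} = 3.4 + 0.2*-18.0 = -0.2
Step 3: y^k = -0.2, reduced costs: (8.6, 6.8)
  x^k = (0.0, 0.0), subgradient = b - a^T x = 17.0
  y^{k+1} = -0.2 + 0.2*17.0 = 3.2
Dual objective at y_3 = 3.2: reduced costs (-1.6, -6.8), box minimizer x = (5.0, 5.0)
g(y_3) = b*y + (c1 - a1*y)*x1 + (c2 - a2*y)*x2 = 17*3.2 + (-1.6)*5.0 + (-6.8)*5.0 = 54.4 - 8.0 - 34.0 = 12.4


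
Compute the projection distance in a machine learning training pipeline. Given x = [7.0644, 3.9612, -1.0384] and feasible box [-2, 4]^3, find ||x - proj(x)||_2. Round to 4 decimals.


Project each component onto [-2, 4].
clip(7.0644) = 4.0, clip(3.9612) = 3.9612, clip(-1.0384) = -1.0384
Projection = [4.0, 3.9612, -1.0384]
Squared diffs: [9.3905, 0.0, 0.0]
Distance = sqrt(9.3905) = 3.0644
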